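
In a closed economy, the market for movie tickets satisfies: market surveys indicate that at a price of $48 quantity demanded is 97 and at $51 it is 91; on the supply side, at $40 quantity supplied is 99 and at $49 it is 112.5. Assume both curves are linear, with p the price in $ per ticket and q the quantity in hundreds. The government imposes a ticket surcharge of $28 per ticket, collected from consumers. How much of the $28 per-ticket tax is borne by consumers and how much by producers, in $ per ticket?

Demand slope: (91 − 97)/(51 − 48) = -2, so qd = 193 − 2p.
Supply slope: (112.5 − 99)/(49 − 40) = 1.5, so qs = 1.5p + 39.
Without the tax, 193 − 2p = 1.5p + 39 gives 3.5p = 154, so p* = $44 and q* = 105.
With the tax collected from consumers, demand (in seller-price terms) shifts: qd = 193 − 2(p + 28).
Solving gives q = 81 with consumers paying $56 and producers receiving $28 (the $28 wedge).
Burden on consumers: $12; on producers: $16. (They sum to $28.)
The less price-elastic side of the market bears the larger share of a per-unit tax.

Consumers bear $12 per ticket; producers bear $16 per ticket.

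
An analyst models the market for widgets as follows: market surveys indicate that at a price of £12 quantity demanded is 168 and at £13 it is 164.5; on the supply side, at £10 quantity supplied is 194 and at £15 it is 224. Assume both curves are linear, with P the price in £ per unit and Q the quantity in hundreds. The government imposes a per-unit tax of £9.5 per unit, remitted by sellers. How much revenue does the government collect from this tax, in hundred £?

Tax revenue = £1529.5 hundred.

Demand slope: (164.5 − 168)/(13 − 12) = -3.5, so Qd = 210 − 3.5P.
Supply slope: (224 − 194)/(15 − 10) = 6, so Qs = 6P + 134.
Before the tax: set 210 − 3.5P = 6P + 134 → P* = £8, Q* = 182.
With the tax collected from sellers, supply shifts: Qs = 6(P − 9.5) + 134.
Solving gives Q = 161 with buyers paying £14 and sellers receiving £4.5 (the £9.5 wedge).
Revenue = t · Q = 9.5 · 161 = £1529.5.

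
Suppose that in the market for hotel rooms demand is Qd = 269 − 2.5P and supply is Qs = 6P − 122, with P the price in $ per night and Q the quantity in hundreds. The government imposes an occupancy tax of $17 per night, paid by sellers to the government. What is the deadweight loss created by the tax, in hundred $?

Deadweight loss = $255 hundred.

Before the tax: set 269 − 2.5P = 6P − 122 → P* = $46, Q* = 154.
With the tax collected from sellers, supply shifts: Qs = 6(P − 17) − 122.
Solving gives Q = 124 with consumers paying $58 and sellers receiving $41 (the $17 wedge).
Quantity falls by |ΔQ| = |154 − 124| = 30.
DWL = ½ · t · |ΔQ| = ½ · 17 · 30 = $255.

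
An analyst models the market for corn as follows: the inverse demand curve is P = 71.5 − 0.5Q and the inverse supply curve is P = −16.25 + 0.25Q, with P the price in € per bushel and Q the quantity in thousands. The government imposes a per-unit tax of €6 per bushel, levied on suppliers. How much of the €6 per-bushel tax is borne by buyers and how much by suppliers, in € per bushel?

Inverting to Q(P) form: Qd = 143 − 2P; Qs = 4P + 65.
Without the tax, 143 − 2P = 4P + 65 gives 6P = 78, so P* = €13 and Q* = 117.
With the tax collected from suppliers, supply shifts: Qs = 4(P − 6) + 65.
Solving gives Q = 109 with buyers paying €17 and suppliers receiving €11 (the €6 wedge).
Burden on buyers: €4; on suppliers: €2. (They sum to €6.)
The less price-elastic side of the market bears the larger share of a per-unit tax.

Buyers bear €4 per bushel; suppliers bear €2 per bushel.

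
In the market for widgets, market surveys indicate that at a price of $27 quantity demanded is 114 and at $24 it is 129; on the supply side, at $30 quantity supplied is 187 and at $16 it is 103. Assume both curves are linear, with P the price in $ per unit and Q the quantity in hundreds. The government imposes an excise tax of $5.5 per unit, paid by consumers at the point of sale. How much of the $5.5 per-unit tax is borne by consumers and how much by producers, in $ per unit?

Consumers bear $3 per unit; producers bear $2.5 per unit.

Demand slope: (129 − 114)/(24 − 27) = -5, so Qd = 249 − 5P.
Supply slope: (103 − 187)/(16 − 30) = 6, so Qs = 6P + 7.
Before the tax: set 249 − 5P = 6P + 7 → P* = $22, Q* = 139.
With the tax collected from consumers, demand (in seller-price terms) shifts: Qd = 249 − 5(P + 5.5).
Solving gives Q = 124 with consumers paying $25 and producers receiving $19.5 (the $5.5 wedge).
Burden on consumers: $3; on producers: $2.5. (They sum to $5.5.)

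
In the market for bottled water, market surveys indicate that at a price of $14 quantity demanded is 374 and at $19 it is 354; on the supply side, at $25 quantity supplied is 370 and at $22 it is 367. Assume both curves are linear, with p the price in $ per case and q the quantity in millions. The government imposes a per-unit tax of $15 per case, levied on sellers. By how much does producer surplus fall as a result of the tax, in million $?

Producer surplus falls by $4272 million.

Demand slope: (354 − 374)/(19 − 14) = -4, so qd = 430 − 4p.
Supply slope: (367 − 370)/(22 − 25) = 1, so qs = p + 345.
Before the tax: set 430 − 4p = p + 345 → p* = $17, q* = 362.
With the tax collected from sellers, supply shifts: qs = (p − 15) + 345.
Solving gives q = 350 with consumers paying $20 and sellers receiving $5 (the $15 wedge).
ΔPS is the trapezoid between Q = 350 and Q = 362 of height $12: ½ · (362 + 350) · 12 = $4272.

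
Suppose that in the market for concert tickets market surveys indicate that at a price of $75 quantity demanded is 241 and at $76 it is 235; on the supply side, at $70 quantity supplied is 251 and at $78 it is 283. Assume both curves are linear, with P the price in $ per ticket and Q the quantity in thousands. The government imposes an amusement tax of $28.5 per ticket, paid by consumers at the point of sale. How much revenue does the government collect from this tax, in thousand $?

Demand slope: (235 − 241)/(76 − 75) = -6, so Qd = 691 − 6P.
Supply slope: (283 − 251)/(78 − 70) = 4, so Qs = 4P − 29.
Without the tax, 691 − 6P = 4P − 29 gives 10P = 720, so P* = $72 and Q* = 259.
With the tax collected from consumers, demand (in seller-price terms) shifts: Qd = 691 − 6(P + 28.5).
Solving gives Q = 190.6 with consumers paying $83.4 and producers receiving $54.9 (the $28.5 wedge).
Revenue = t · Q = 28.5 · 190.6 = $5432.1.

Tax revenue = $5432.1 thousand.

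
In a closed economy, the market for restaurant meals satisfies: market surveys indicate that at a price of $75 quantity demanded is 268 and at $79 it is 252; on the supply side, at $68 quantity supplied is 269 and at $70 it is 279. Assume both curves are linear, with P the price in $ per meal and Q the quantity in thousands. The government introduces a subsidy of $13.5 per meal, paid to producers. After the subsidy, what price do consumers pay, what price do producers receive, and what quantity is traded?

Consumers pay $63.5; producers receive $77; quantity = 314.

Demand slope: (252 − 268)/(79 − 75) = -4, so Qd = 568 − 4P.
Supply slope: (279 − 269)/(70 − 68) = 5, so Qs = 5P − 71.
Without the subsidy, 568 − 4P = 5P − 71 gives 9P = 639, so P* = $71 and Q* = 284.
With a per-unit subsidy paid to producers, each receives P + 13.5 per unit sold, so supply becomes Qs = 5(P + 13.5) − 71.
Solving gives Q = 314 with consumers paying $63.5 and producers receiving $77 (the $13.5 wedge).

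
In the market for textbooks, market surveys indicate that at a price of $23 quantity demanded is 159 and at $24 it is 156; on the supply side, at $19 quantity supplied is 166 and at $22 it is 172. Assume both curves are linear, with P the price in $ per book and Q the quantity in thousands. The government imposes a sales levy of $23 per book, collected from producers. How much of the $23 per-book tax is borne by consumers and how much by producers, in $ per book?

Consumers bear $9.2 per book; producers bear $13.8 per book.

Demand slope: (156 − 159)/(24 − 23) = -3, so Qd = 228 − 3P.
Supply slope: (172 − 166)/(22 − 19) = 2, so Qs = 2P + 128.
Before the tax: set 228 − 3P = 2P + 128 → P* = $20, Q* = 168.
With the tax collected from producers, supply shifts: Qs = 2(P − 23) + 128.
New equilibrium: consumers pay $29.2, producers receive $6.2, Q = 140.4. (Wedge: Pb − Ps = 23.)
Burden on consumers: $9.2; on producers: $13.8. (They sum to $23.)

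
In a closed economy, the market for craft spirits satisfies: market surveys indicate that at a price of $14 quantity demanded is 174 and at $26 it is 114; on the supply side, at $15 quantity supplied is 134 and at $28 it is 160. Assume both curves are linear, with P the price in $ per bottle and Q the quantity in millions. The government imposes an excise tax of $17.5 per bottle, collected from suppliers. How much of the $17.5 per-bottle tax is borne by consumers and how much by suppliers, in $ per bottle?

Demand slope: (114 − 174)/(26 − 14) = -5, so Qd = 244 − 5P.
Supply slope: (160 − 134)/(28 − 15) = 2, so Qs = 2P + 104.
Without the tax, 244 − 5P = 2P + 104 gives 7P = 140, so P* = $20 and Q* = 144.
With the tax collected from suppliers, supply shifts: Qs = 2(P − 17.5) + 104.
Solving gives Q = 119 with consumers paying $25 and suppliers receiving $7.5 (the $17.5 wedge).
Burden on consumers: $5; on suppliers: $12.5. (They sum to $17.5.)

Consumers bear $5 per bottle; suppliers bear $12.5 per bottle.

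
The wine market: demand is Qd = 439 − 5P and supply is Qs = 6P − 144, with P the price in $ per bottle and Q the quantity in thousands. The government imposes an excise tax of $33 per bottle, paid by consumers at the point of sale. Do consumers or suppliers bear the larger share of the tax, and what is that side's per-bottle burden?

Consumers bear the larger share: $18 per bottle.

Without the tax, 439 − 5P = 6P − 144 gives 11P = 583, so P* = $53 and Q* = 174.
With the tax collected from consumers, demand (in seller-price terms) shifts: Qd = 439 − 5(P + 33).
Solving gives Q = 84 with consumers paying $71 and suppliers receiving $38 (the $33 wedge).
Per-bottle burden: consumers $18, suppliers $15.
Consumers take the larger share because demand is less price-elastic here (demand slope 5 vs supply slope 6).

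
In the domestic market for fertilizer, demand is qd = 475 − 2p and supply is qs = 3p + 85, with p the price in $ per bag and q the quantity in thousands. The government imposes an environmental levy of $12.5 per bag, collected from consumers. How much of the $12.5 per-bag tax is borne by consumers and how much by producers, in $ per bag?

Consumers bear $7.5 per bag; producers bear $5 per bag.

Without the tax, 475 − 2p = 3p + 85 gives 5p = 390, so p* = $78 and q* = 319.
With the tax collected from consumers, demand (in seller-price terms) shifts: qd = 475 − 2(p + 12.5).
New equilibrium: consumers pay $85.5, producers receive $73, q = 304. (Wedge: pb − ps = 12.5.)
Burden on consumers: $7.5; on producers: $5. (They sum to $12.5.)
The less price-elastic side of the market bears the larger share of a per-unit tax.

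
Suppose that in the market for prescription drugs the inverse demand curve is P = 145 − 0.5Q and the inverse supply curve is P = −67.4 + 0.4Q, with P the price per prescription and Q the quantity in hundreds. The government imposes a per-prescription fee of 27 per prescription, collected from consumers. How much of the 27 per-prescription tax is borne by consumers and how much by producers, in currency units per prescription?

Consumers bear 15 per prescription; producers bear 12 per prescription.

Inverting to Q(P) form: Qd = 290 − 2P; Qs = 2.5P + 168.5.
Without the tax, 290 − 2P = 2.5P + 168.5 gives 4.5P = 121.5, so P* = 27 and Q* = 236.
With the tax collected from consumers, demand (in seller-price terms) shifts: Qd = 290 − 2(P + 27).
New equilibrium: consumers pay 42, producers receive 15, Q = 206. (Wedge: Pb − Ps = 27.)
Burden on consumers: 15; on producers: 12. (They sum to 27.)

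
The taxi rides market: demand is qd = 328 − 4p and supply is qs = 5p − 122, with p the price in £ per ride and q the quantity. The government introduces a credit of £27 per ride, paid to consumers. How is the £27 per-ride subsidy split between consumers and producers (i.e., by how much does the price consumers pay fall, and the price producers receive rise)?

Consumers gain £15 per ride; producers gain £12 per ride.

Without the subsidy, 328 − 4p = 5p − 122 gives 9p = 450, so p* = £50 and q* = 128.
With a per-unit subsidy paid to consumers, each effectively pays p − 27, so demand becomes qd = 328 − 4(p − 27).
New equilibrium: consumers pay £35, producers receive £62, q = 188. (Wedge: pb − ps = −27.)
Gain to consumers: £15; to producers: £12. (They sum to £27.)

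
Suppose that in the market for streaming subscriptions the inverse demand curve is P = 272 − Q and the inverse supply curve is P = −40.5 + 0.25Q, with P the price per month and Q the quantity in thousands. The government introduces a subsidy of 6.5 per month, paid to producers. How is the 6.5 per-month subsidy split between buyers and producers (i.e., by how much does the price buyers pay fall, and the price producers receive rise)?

Rewrite in direct form: Qd = 272 − P and Qs = 4P + 162.
Without the subsidy, 272 − P = 4P + 162 gives 5P = 110, so P* = 22 and Q* = 250.
With a per-unit subsidy paid to producers, each receives P + 6.5 per unit sold, so supply becomes Qs = 4(P + 6.5) + 162.
New equilibrium: buyers pay 16.8, producers receive 23.3, Q = 255.2. (Wedge: Pb − Ps = −6.5.)
Gain to buyers: 5.2; to producers: 1.3. (They sum to 6.5.)

Buyers gain 5.2 per month; producers gain 1.3 per month.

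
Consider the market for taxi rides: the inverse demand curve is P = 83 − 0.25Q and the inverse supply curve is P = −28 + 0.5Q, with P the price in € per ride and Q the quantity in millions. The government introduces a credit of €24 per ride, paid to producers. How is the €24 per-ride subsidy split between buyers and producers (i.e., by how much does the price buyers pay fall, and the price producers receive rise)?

Rewrite in direct form: Qd = 332 − 4P and Qs = 2P + 56.
Without the subsidy, 332 − 4P = 2P + 56 gives 6P = 276, so P* = €46 and Q* = 148.
With a per-unit subsidy paid to producers, each receives P + 24 per unit sold, so supply becomes Qs = 2(P + 24) + 56.
Solving gives Q = 180 with buyers paying €38 and producers receiving €62 (the €24 wedge).
Gain to buyers: €8; to producers: €16. (They sum to €24.)

Buyers gain €8 per ride; producers gain €16 per ride.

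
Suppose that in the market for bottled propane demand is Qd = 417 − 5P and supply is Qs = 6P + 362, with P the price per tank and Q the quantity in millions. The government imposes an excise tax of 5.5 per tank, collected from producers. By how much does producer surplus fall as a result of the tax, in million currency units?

Without the tax, 417 − 5P = 6P + 362 gives 11P = 55, so P* = 5 and Q* = 392.
With the tax collected from producers, supply shifts: Qs = 6(P − 5.5) + 362.
Solving gives Q = 377 with consumers paying 8 and producers receiving 2.5 (the 5.5 wedge).
ΔPS is the trapezoid between Q = 377 and Q = 392 of height 2.5: ½ · (392 + 377) · 2.5 = 961.25.

Producer surplus falls by 961.25 million.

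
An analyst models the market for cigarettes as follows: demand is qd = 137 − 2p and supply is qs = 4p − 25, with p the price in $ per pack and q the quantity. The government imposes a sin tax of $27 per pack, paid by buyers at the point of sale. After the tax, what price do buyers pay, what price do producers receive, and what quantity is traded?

Before the tax: set 137 − 2p = 4p − 25 → p* = $27, q* = 83.
With the tax collected from buyers, demand (in seller-price terms) shifts: qd = 137 − 2(p + 27).
Solving gives q = 47 with buyers paying $45 and producers receiving $18 (the $27 wedge).
The less price-elastic side of the market bears the larger share of a per-unit tax.

Buyers pay $45; producers receive $18; quantity = 47.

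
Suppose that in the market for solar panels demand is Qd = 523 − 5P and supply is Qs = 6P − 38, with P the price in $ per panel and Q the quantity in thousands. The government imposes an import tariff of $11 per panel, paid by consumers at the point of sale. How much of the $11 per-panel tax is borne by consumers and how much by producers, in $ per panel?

Consumers bear $6 per panel; producers bear $5 per panel.

Before the tax: set 523 − 5P = 6P − 38 → P* = $51, Q* = 268.
With the tax collected from consumers, demand (in seller-price terms) shifts: Qd = 523 − 5(P + 11).
Solving gives Q = 238 with consumers paying $57 and producers receiving $46 (the $11 wedge).
Burden on consumers: $6; on producers: $5. (They sum to $11.)
The less price-elastic side of the market bears the larger share of a per-unit tax.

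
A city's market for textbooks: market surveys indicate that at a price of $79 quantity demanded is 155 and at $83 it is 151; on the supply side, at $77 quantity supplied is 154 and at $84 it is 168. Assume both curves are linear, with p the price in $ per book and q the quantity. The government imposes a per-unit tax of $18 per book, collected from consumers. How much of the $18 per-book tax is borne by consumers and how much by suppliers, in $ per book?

Consumers bear $12 per book; suppliers bear $6 per book.

Demand slope: (151 − 155)/(83 − 79) = -1, so qd = 234 − p.
Supply slope: (168 − 154)/(84 − 77) = 2, so qs = 2p.
Before the tax: set 234 − p = 2p → p* = $78, q* = 156.
With the tax collected from consumers, demand (in seller-price terms) shifts: qd = 234 − (p + 18).
New equilibrium: consumers pay $90, suppliers receive $72, q = 144. (Wedge: pb − ps = 18.)
Burden on consumers: $12; on suppliers: $6. (They sum to $18.)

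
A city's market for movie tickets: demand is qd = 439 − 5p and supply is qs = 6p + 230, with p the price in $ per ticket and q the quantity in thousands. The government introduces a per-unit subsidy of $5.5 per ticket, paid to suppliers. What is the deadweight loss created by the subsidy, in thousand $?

Deadweight loss = $41.25 thousand.

Without the subsidy, 439 − 5p = 6p + 230 gives 11p = 209, so p* = $19 and q* = 344.
With a per-unit subsidy paid to suppliers, each receives p + 5.5 per unit sold, so supply becomes qs = 6(p + 5.5) + 230.
Solving gives q = 359 with consumers paying $16 and suppliers receiving $21.5 (the $5.5 wedge).
Quantity rises by |ΔQ| = |344 − 359| = 15.
DWL = ½ · t · |ΔQ| = ½ · 5.5 · 15 = $41.25.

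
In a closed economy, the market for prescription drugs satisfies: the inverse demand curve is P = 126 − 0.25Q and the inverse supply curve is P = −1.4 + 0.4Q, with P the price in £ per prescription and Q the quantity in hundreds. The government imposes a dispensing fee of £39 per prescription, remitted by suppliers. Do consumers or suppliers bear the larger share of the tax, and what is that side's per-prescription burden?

Suppliers bear the larger share: £24 per prescription.

Inverting to Q(P) form: Qd = 504 − 4P; Qs = 2.5P + 3.5.
Without the tax, 504 − 4P = 2.5P + 3.5 gives 6.5P = 500.5, so P* = £77 and Q* = 196.
With the tax collected from suppliers, supply shifts: Qs = 2.5(P − 39) + 3.5.
Solving gives Q = 136 with consumers paying £92 and suppliers receiving £53 (the £39 wedge).
Per-prescription burden: consumers £15, suppliers £24.
Suppliers take the larger share because supply is less price-elastic here (demand slope 4 vs supply slope 2.5).
The less price-elastic side of the market bears the larger share of a per-unit tax.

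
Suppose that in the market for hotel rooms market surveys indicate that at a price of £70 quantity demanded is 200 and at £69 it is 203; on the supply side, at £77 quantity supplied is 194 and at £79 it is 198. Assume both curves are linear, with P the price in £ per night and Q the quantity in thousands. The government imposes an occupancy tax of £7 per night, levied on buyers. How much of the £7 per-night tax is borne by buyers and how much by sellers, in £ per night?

Buyers bear £2.8 per night; sellers bear £4.2 per night.

Demand slope: (203 − 200)/(69 − 70) = -3, so Qd = 410 − 3P.
Supply slope: (198 − 194)/(79 − 77) = 2, so Qs = 2P + 40.
Without the tax, 410 − 3P = 2P + 40 gives 5P = 370, so P* = £74 and Q* = 188.
With the tax collected from buyers, demand (in seller-price terms) shifts: Qd = 410 − 3(P + 7).
New equilibrium: buyers pay £76.8, sellers receive £69.8, Q = 179.6. (Wedge: Pb − Ps = 7.)
Burden on buyers: £2.8; on sellers: £4.2. (They sum to £7.)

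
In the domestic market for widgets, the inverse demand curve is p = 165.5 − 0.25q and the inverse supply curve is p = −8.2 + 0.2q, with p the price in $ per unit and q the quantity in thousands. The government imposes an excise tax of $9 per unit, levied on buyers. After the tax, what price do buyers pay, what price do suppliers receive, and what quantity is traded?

Buyers pay $74; suppliers receive $65; quantity = 366.

Inverting to q(p) form: qd = 662 − 4p; qs = 5p + 41.
Without the tax, 662 − 4p = 5p + 41 gives 9p = 621, so p* = $69 and q* = 386.
With the tax collected from buyers, demand (in seller-price terms) shifts: qd = 662 − 4(p + 9).
New equilibrium: buyers pay $74, suppliers receive $65, q = 366. (Wedge: pb − ps = 9.)
The less price-elastic side of the market bears the larger share of a per-unit tax.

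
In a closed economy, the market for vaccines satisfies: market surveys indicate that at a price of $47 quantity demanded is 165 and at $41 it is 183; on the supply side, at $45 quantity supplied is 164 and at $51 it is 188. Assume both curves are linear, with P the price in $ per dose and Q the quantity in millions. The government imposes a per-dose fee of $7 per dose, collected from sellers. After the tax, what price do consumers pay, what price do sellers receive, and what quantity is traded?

Demand slope: (183 − 165)/(41 − 47) = -3, so Qd = 306 − 3P.
Supply slope: (188 − 164)/(51 − 45) = 4, so Qs = 4P − 16.
Without the tax, 306 − 3P = 4P − 16 gives 7P = 322, so P* = $46 and Q* = 168.
With the tax collected from sellers, supply shifts: Qs = 4(P − 7) − 16.
New equilibrium: consumers pay $50, sellers receive $43, Q = 156. (Wedge: Pb − Ps = 7.)
The less price-elastic side of the market bears the larger share of a per-unit tax.

Consumers pay $50; sellers receive $43; quantity = 156.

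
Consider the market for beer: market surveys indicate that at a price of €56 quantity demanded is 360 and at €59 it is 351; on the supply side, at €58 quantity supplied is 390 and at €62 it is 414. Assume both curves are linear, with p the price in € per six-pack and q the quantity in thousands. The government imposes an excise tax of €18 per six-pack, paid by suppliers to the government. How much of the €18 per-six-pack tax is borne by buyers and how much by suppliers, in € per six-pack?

Buyers bear €12 per six-pack; suppliers bear €6 per six-pack.

Demand slope: (351 − 360)/(59 − 56) = -3, so qd = 528 − 3p.
Supply slope: (414 − 390)/(62 − 58) = 6, so qs = 6p + 42.
Without the tax, 528 − 3p = 6p + 42 gives 9p = 486, so p* = €54 and q* = 366.
With the tax collected from suppliers, supply shifts: qs = 6(p − 18) + 42.
Solving gives q = 330 with buyers paying €66 and suppliers receiving €48 (the €18 wedge).
Burden on buyers: €12; on suppliers: €6. (They sum to €18.)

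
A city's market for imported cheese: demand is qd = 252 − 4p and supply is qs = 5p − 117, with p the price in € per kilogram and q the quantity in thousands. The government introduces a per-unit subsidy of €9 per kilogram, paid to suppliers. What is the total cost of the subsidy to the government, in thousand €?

Government outlay = €972 thousand.

Without the subsidy, 252 − 4p = 5p − 117 gives 9p = 369, so p* = €41 and q* = 88.
With a per-unit subsidy paid to suppliers, each receives p + 9 per unit sold, so supply becomes qs = 5(p + 9) − 117.
Solving gives q = 108 with consumers paying €36 and suppliers receiving €45 (the €9 wedge).
Outlay = t · Q = 9 · 108 = €972.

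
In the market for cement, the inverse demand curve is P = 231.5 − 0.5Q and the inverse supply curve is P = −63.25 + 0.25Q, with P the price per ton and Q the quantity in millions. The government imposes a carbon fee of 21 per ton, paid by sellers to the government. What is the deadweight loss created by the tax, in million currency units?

Rewrite in direct form: Qd = 463 − 2P and Qs = 4P + 253.
Without the tax, 463 − 2P = 4P + 253 gives 6P = 210, so P* = 35 and Q* = 393.
With the tax collected from sellers, supply shifts: Qs = 4(P − 21) + 253.
New equilibrium: consumers pay 49, sellers receive 28, Q = 365. (Wedge: Pb − Ps = 21.)
Quantity falls by |ΔQ| = |393 − 365| = 28.
DWL = ½ · t · |ΔQ| = ½ · 21 · 28 = 294.

Deadweight loss = 294 million.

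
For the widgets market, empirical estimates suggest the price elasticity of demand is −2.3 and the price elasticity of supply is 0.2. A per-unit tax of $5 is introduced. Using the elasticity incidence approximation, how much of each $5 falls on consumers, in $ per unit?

Incidence ratio: consumers' share ≈ εs / (εs + |εd|) = 0.2 / (0.2 + 2.3) = 0.08.
So consumers bear ≈ 0.08 × $5 = $0.4; sellers bear $4.6.

Consumers bear ≈ $0.4 per unit.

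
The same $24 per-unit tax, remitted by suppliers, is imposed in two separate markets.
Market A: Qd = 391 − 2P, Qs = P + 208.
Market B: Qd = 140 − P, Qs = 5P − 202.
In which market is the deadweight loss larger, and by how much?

Market A: pre-tax P* = $61, Q* = 269; post-tax Q = 253; deadweight loss = $192.
Market B: pre-tax P* = $57, Q* = 83; post-tax Q = 63; deadweight loss = $240.
Difference: $192 vs $240 → market B is larger by $48.

Market B, by $48.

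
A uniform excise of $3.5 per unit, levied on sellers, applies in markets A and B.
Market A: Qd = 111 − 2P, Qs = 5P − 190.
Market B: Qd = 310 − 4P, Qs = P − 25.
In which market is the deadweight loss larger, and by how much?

Market A, by $3.85.

Market A: pre-tax P* = $43, Q* = 25; post-tax Q = 20; deadweight loss = $8.75.
Market B: pre-tax P* = $67, Q* = 42; post-tax Q = 39.2; deadweight loss = $4.9.
Difference: $8.75 vs $4.9 → market A is larger by $3.85.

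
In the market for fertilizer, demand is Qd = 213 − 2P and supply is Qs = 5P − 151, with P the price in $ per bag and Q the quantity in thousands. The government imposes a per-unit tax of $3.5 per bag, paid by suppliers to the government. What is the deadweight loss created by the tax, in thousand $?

Deadweight loss = $8.75 thousand.

Without the tax, 213 − 2P = 5P − 151 gives 7P = 364, so P* = $52 and Q* = 109.
With the tax collected from suppliers, supply shifts: Qs = 5(P − 3.5) − 151.
New equilibrium: buyers pay $54.5, suppliers receive $51, Q = 104. (Wedge: Pb − Ps = 3.5.)
Quantity falls by |ΔQ| = |109 − 104| = 5.
DWL = ½ · t · |ΔQ| = ½ · 3.5 · 5 = $8.75.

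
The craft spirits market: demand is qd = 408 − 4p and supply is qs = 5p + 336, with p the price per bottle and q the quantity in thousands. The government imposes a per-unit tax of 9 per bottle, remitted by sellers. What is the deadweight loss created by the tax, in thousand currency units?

Without the tax, 408 − 4p = 5p + 336 gives 9p = 72, so p* = 8 and q* = 376.
With the tax collected from sellers, supply shifts: qs = 5(p − 9) + 336.
New equilibrium: consumers pay 13, sellers receive 4, q = 356. (Wedge: pb − ps = 9.)
Quantity falls by |ΔQ| = |376 − 356| = 20.
DWL = ½ · t · |ΔQ| = ½ · 9 · 20 = 90.

Deadweight loss = 90 thousand.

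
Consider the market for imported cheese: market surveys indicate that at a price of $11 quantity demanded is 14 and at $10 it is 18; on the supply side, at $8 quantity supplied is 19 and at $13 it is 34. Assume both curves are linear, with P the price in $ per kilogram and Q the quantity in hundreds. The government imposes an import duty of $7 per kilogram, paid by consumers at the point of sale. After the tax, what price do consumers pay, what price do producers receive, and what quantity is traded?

Consumers pay $12; producers receive $5; quantity = 10.

Demand slope: (18 − 14)/(10 − 11) = -4, so Qd = 58 − 4P.
Supply slope: (34 − 19)/(13 − 8) = 3, so Qs = 3P − 5.
Before the tax: set 58 − 4P = 3P − 5 → P* = $9, Q* = 22.
With the tax collected from consumers, demand (in seller-price terms) shifts: Qd = 58 − 4(P + 7).
Solving gives Q = 10 with consumers paying $12 and producers receiving $5 (the $7 wedge).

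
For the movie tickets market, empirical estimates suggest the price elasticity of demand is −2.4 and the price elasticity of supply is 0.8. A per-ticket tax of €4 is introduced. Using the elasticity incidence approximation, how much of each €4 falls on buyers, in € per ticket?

Buyers bear ≈ €1 per ticket.

Incidence ratio: buyers' share ≈ εs / (εs + |εd|) = 0.8 / (0.8 + 2.4) = 0.25.
So buyers bear ≈ 0.25 × €4 = €1; sellers bear €3.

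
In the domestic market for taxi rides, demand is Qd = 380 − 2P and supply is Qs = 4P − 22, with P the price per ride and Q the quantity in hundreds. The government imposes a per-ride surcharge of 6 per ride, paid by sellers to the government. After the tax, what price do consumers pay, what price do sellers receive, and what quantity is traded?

Before the tax: set 380 − 2P = 4P − 22 → P* = 67, Q* = 246.
With the tax collected from sellers, supply shifts: Qs = 4(P − 6) − 22.
New equilibrium: consumers pay 71, sellers receive 65, Q = 238. (Wedge: Pb − Ps = 6.)

Consumers pay 71; sellers receive 65; quantity = 238.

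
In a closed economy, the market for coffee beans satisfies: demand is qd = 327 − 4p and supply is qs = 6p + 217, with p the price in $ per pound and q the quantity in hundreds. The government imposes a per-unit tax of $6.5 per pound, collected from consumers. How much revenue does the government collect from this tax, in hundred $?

Before the tax: set 327 − 4p = 6p + 217 → p* = $11, q* = 283.
With the tax collected from consumers, demand (in seller-price terms) shifts: qd = 327 − 4(p + 6.5).
New equilibrium: consumers pay $14.9, suppliers receive $8.4, q = 267.4. (Wedge: pb − ps = 6.5.)
Revenue = t · Q = 6.5 · 267.4 = $1738.1.

Tax revenue = $1738.1 hundred.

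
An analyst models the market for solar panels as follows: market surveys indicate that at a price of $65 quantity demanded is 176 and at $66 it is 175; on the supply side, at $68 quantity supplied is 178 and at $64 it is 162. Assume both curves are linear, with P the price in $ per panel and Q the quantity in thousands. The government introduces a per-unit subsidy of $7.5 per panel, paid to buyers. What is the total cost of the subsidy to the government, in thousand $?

Government outlay = $1350 thousand.

Demand slope: (175 − 176)/(66 − 65) = -1, so Qd = 241 − P.
Supply slope: (162 − 178)/(64 − 68) = 4, so Qs = 4P − 94.
Without the subsidy, 241 − P = 4P − 94 gives 5P = 335, so P* = $67 and Q* = 174.
With a per-unit subsidy paid to buyers, each effectively pays P − 7.5, so demand becomes Qd = 241 − (P − 7.5).
Solving gives Q = 180 with buyers paying $61 and sellers receiving $68.5 (the $7.5 wedge).
Outlay = t · Q = 7.5 · 180 = $1350.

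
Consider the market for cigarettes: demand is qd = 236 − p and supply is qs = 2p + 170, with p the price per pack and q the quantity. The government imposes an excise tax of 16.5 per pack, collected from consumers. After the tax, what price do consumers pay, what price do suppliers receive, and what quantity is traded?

Consumers pay 33; suppliers receive 16.5; quantity = 203.

Before the tax: set 236 − p = 2p + 170 → p* = 22, q* = 214.
With the tax collected from consumers, demand (in seller-price terms) shifts: qd = 236 − (p + 16.5).
New equilibrium: consumers pay 33, suppliers receive 16.5, q = 203. (Wedge: pb − ps = 16.5.)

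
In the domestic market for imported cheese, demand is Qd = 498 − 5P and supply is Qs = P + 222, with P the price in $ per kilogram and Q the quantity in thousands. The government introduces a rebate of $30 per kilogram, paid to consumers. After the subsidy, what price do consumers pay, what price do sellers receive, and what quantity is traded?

Without the subsidy, 498 − 5P = P + 222 gives 6P = 276, so P* = $46 and Q* = 268.
With a per-unit subsidy paid to consumers, each effectively pays P − 30, so demand becomes Qd = 498 − 5(P − 30).
Solving gives Q = 293 with consumers paying $41 and sellers receiving $71 (the $30 wedge).

Consumers pay $41; sellers receive $71; quantity = 293.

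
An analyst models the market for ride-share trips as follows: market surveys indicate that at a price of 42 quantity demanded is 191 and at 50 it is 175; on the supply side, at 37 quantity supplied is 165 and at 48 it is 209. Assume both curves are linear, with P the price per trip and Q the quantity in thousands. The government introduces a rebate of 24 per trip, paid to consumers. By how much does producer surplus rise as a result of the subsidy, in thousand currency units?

Demand slope: (175 − 191)/(50 − 42) = -2, so Qd = 275 − 2P.
Supply slope: (209 − 165)/(48 − 37) = 4, so Qs = 4P + 17.
Before the subsidy: set 275 − 2P = 4P + 17 → P* = 43, Q* = 189.
With a per-unit subsidy paid to consumers, each effectively pays P − 24, so demand becomes Qd = 275 − 2(P − 24).
Solving gives Q = 221 with consumers paying 27 and producers receiving 51 (the 24 wedge).
ΔPS is the trapezoid between Q = 221 and Q = 189 of height 8: ½ · (189 + 221) · 8 = 1640.

Producer surplus rises by 1640 thousand.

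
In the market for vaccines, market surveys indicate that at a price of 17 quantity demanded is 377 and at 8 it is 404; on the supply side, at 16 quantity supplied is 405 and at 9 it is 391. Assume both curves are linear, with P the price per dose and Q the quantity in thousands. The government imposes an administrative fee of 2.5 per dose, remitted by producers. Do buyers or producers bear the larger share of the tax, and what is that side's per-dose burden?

Producers bear the larger share: 1.5 per dose.

Demand slope: (404 − 377)/(8 − 17) = -3, so Qd = 428 − 3P.
Supply slope: (391 − 405)/(9 − 16) = 2, so Qs = 2P + 373.
Before the tax: set 428 − 3P = 2P + 373 → P* = 11, Q* = 395.
With the tax collected from producers, supply shifts: Qs = 2(P − 2.5) + 373.
New equilibrium: buyers pay 12, producers receive 9.5, Q = 392. (Wedge: Pb − Ps = 2.5.)
Per-dose burden: buyers 1, producers 1.5.
Producers take the larger share because supply is less price-elastic here (demand slope 3 vs supply slope 2).
The less price-elastic side of the market bears the larger share of a per-unit tax.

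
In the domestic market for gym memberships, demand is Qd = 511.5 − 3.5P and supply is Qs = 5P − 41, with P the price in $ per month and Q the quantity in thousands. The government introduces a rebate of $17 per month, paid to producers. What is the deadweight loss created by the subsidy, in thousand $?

Deadweight loss = $297.5 thousand.

Without the subsidy, 511.5 − 3.5P = 5P − 41 gives 8.5P = 552.5, so P* = $65 and Q* = 284.
With a per-unit subsidy paid to producers, each receives P + 17 per unit sold, so supply becomes Qs = 5(P + 17) − 41.
Solving gives Q = 319 with consumers paying $55 and producers receiving $72 (the $17 wedge).
Quantity rises by |ΔQ| = |284 − 319| = 35.
DWL = ½ · t · |ΔQ| = ½ · 17 · 35 = $297.5.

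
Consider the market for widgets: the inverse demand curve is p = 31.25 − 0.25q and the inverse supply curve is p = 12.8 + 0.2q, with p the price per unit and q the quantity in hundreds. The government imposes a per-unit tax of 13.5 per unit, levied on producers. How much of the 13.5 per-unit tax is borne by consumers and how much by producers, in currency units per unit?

Consumers bear 7.5 per unit; producers bear 6 per unit.

Rewrite in direct form: qd = 125 − 4p and qs = 5p − 64.
Before the tax: set 125 − 4p = 5p − 64 → p* = 21, q* = 41.
With the tax collected from producers, supply shifts: qs = 5(p − 13.5) − 64.
Solving gives q = 11 with consumers paying 28.5 and producers receiving 15 (the 13.5 wedge).
Burden on consumers: 7.5; on producers: 6. (They sum to 13.5.)
The less price-elastic side of the market bears the larger share of a per-unit tax.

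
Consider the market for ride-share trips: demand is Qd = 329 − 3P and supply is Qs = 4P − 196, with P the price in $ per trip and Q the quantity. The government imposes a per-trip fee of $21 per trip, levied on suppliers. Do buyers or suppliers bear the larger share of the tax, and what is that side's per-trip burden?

Without the tax, 329 − 3P = 4P − 196 gives 7P = 525, so P* = $75 and Q* = 104.
With the tax collected from suppliers, supply shifts: Qs = 4(P − 21) − 196.
New equilibrium: buyers pay $87, suppliers receive $66, Q = 68. (Wedge: Pb − Ps = 21.)
Per-trip burden: buyers $12, suppliers $9.
Buyers take the larger share because demand is less price-elastic here (demand slope 3 vs supply slope 4).
The less price-elastic side of the market bears the larger share of a per-unit tax.

Buyers bear the larger share: $12 per trip.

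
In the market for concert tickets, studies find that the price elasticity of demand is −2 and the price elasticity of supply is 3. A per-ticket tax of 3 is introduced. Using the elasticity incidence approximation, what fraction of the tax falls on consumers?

Consumers' share ≈ 0.6.

Incidence ratio: consumers' share ≈ εs / (εs + |εd|) = 3 / (3 + 2) = 0.6.
Supply is the more elastic side, so consumers bear the larger share.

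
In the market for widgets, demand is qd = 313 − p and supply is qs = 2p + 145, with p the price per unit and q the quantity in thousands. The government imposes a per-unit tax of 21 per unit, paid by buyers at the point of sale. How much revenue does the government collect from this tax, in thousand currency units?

Before the tax: set 313 − p = 2p + 145 → p* = 56, q* = 257.
With the tax collected from buyers, demand (in seller-price terms) shifts: qd = 313 − (p + 21).
New equilibrium: buyers pay 70, sellers receive 49, q = 243. (Wedge: pb − ps = 21.)
Revenue = t · Q = 21 · 243 = 5103.

Tax revenue = 5103 thousand.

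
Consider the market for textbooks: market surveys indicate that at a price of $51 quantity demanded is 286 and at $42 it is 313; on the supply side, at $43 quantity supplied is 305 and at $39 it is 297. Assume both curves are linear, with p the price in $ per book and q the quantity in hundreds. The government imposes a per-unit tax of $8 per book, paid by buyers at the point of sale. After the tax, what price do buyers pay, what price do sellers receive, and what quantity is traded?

Demand slope: (313 − 286)/(42 − 51) = -3, so qd = 439 − 3p.
Supply slope: (297 − 305)/(39 − 43) = 2, so qs = 2p + 219.
Without the tax, 439 − 3p = 2p + 219 gives 5p = 220, so p* = $44 and q* = 307.
With the tax collected from buyers, demand (in seller-price terms) shifts: qd = 439 − 3(p + 8).
Solving gives q = 297.4 with buyers paying $47.2 and sellers receiving $39.2 (the $8 wedge).
The less price-elastic side of the market bears the larger share of a per-unit tax.

Buyers pay $47.2; sellers receive $39.2; quantity = 297.4.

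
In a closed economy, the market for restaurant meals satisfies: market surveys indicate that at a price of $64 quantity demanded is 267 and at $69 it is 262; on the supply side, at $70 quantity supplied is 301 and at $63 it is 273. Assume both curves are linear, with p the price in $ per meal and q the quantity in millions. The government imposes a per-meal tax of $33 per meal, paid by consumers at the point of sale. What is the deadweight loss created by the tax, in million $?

Demand slope: (262 − 267)/(69 − 64) = -1, so qd = 331 − p.
Supply slope: (273 − 301)/(63 − 70) = 4, so qs = 4p + 21.
Before the tax: set 331 − p = 4p + 21 → p* = $62, q* = 269.
With the tax collected from consumers, demand (in seller-price terms) shifts: qd = 331 − (p + 33).
New equilibrium: consumers pay $88.4, producers receive $55.4, q = 242.6. (Wedge: pb − ps = 33.)
Quantity falls by |ΔQ| = |269 − 242.6| = 26.4.
DWL = ½ · t · |ΔQ| = ½ · 33 · 26.4 = $435.6.

Deadweight loss = $435.6 million.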